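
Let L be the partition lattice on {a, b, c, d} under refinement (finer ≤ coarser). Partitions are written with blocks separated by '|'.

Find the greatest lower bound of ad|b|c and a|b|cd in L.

Common lower bounds of {ad|b|c, a|b|cd}: a|b|c|d.
The greatest among these is a|b|c|d.

a|b|c|d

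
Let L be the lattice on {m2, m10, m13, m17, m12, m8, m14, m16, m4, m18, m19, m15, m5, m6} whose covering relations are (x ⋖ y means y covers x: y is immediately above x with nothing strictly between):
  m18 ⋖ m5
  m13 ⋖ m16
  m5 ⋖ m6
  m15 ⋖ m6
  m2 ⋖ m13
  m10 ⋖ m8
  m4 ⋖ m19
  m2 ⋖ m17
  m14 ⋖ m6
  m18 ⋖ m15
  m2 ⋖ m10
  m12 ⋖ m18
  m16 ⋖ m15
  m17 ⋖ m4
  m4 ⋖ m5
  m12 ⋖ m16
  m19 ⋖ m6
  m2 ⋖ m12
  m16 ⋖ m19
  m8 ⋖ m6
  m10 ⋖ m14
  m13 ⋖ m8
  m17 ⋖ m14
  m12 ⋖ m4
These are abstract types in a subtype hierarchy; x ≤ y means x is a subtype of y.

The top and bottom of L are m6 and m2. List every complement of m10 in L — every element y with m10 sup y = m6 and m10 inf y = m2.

Need y with m10 ∨ y = m6 and m10 ∧ y = m2.
Checking each element gives: m12, m15, m16, m18, m19, m4, m5.

m12, m15, m16, m18, m19, m4, m5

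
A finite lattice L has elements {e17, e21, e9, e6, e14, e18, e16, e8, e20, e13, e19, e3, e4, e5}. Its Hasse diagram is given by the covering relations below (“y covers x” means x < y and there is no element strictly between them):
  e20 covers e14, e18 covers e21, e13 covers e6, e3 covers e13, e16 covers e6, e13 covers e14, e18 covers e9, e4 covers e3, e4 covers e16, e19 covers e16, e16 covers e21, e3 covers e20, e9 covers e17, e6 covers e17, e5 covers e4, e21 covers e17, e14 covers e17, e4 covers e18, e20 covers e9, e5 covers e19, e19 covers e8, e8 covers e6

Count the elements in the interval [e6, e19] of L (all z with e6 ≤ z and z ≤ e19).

4

The interval [e6, e19] = {e16, e19, e6, e8}, which has 4 elements.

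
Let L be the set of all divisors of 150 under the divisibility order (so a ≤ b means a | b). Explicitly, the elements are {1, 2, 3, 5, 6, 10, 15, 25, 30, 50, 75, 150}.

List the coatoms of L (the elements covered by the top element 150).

30, 50, 75

The coatoms are exactly the elements covered by 150: 30, 50, 75.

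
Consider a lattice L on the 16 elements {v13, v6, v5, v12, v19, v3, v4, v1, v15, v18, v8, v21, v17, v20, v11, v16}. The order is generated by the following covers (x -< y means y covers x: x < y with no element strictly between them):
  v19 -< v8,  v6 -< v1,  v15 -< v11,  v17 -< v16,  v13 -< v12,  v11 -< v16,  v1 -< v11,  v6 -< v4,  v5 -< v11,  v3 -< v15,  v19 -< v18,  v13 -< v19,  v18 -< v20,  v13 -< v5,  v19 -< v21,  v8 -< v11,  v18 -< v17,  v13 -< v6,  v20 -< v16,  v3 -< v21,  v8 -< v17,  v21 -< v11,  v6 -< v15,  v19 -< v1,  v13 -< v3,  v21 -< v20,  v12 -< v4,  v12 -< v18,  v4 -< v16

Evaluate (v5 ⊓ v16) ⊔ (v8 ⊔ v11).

v11

v5 ∧ v16 = v5
v8 ∨ v11 = v11
v5 ∨ v11 = v11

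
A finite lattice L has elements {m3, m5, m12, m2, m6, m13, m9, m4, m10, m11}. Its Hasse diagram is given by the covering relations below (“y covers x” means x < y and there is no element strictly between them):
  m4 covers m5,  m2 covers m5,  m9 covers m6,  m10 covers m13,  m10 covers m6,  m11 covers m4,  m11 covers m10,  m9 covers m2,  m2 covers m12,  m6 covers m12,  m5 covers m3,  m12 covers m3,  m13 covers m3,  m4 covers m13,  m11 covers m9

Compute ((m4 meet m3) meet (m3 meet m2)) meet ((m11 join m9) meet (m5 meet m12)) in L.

m4 ∧ m3 = m3
m3 ∧ m2 = m3
m3 ∧ m3 = m3
m11 ∨ m9 = m11
m5 ∧ m12 = m3
m11 ∧ m3 = m3
m3 ∧ m3 = m3

m3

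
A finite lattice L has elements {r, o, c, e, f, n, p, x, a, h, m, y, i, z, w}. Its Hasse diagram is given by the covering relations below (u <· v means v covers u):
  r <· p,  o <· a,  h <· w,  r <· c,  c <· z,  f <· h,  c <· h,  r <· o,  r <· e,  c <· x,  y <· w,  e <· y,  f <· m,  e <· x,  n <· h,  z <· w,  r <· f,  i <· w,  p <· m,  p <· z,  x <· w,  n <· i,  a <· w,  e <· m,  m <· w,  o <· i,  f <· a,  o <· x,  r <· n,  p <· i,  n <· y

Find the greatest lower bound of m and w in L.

m

Common lower bounds of {m, w}: e, f, m, p, r.
The greatest among these is m.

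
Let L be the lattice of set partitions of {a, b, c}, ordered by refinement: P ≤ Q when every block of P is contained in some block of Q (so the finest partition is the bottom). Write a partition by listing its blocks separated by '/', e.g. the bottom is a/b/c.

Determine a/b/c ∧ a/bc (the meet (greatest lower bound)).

a/b/c

The meet (common refinement) of a/b/c and a/bc intersects blocks pairwise, giving a/b/c.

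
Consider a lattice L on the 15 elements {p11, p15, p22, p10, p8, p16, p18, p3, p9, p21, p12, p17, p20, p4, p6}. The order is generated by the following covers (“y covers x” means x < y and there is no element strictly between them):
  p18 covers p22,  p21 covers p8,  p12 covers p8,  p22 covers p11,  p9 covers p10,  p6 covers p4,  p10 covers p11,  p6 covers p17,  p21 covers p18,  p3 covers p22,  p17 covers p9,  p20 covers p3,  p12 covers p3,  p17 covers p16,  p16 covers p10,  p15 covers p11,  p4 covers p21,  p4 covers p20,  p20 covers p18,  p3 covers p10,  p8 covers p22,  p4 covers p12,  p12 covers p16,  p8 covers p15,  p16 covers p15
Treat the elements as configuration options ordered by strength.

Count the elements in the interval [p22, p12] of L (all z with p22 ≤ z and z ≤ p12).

The interval [p22, p12] = {p12, p22, p3, p8}, which has 4 elements.

4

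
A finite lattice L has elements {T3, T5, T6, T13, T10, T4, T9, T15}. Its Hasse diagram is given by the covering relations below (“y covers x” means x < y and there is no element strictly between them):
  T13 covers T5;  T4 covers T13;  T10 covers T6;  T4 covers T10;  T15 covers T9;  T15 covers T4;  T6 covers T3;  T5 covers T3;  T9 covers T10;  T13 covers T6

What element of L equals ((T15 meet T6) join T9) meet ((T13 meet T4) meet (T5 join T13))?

T6

T15 ∧ T6 = T6
T6 ∨ T9 = T9
T13 ∧ T4 = T13
T5 ∨ T13 = T13
T13 ∧ T13 = T13
T9 ∧ T13 = T6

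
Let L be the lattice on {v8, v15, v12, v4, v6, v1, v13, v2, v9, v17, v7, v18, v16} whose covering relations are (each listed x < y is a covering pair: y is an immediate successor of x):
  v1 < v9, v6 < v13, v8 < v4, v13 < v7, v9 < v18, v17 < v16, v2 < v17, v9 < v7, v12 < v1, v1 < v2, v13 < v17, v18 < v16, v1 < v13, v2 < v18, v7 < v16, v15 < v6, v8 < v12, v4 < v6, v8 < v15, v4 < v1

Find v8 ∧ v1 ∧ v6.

v8

Common lower bounds of {v8, v1, v6}: v8.
The greatest among these is v8.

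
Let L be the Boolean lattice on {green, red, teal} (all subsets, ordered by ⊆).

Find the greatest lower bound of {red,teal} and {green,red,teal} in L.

Common lower bounds of {{red,teal}, {green,red,teal}}: {red,teal}, {red}, {teal}, ∅.
The greatest among these is {red,teal}.

{red,teal}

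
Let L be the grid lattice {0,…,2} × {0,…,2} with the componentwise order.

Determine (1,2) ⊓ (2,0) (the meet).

Common lower bounds of {(1,2), (2,0)}: (0,0), (1,0).
The greatest among these is (1,0).

(1,0)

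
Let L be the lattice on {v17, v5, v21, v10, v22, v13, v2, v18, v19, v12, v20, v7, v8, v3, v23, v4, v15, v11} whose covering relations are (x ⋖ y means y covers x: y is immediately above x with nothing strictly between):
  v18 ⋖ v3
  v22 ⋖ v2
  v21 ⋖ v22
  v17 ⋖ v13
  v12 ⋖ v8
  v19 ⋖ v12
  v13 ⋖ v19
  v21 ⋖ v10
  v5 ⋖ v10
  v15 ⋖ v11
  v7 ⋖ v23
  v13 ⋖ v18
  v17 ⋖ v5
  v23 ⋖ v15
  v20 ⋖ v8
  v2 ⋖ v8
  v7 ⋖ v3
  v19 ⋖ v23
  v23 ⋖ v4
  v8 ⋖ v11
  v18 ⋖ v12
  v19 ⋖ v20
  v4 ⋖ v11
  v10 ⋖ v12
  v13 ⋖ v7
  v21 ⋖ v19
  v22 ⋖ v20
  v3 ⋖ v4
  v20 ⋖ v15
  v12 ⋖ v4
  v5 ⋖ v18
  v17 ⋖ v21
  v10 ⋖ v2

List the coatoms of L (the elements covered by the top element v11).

The coatoms are exactly the elements covered by v11: v15, v4, v8.

v15, v4, v8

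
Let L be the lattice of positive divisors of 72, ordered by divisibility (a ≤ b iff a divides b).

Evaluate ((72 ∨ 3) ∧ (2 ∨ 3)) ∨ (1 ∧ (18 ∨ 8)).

72 ∨ 3 = 72
2 ∨ 3 = 6
72 ∧ 6 = 6
18 ∨ 8 = 72
1 ∧ 72 = 1
6 ∨ 1 = 6

6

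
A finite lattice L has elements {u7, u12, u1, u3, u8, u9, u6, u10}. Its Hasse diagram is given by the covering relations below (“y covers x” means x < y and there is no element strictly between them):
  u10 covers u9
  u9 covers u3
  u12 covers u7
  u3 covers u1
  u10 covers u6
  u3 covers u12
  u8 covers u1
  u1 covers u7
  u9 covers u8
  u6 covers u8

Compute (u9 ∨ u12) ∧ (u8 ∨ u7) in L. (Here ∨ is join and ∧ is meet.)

u9 ∨ u12 = u9
u8 ∨ u7 = u8
u9 ∧ u8 = u8

u8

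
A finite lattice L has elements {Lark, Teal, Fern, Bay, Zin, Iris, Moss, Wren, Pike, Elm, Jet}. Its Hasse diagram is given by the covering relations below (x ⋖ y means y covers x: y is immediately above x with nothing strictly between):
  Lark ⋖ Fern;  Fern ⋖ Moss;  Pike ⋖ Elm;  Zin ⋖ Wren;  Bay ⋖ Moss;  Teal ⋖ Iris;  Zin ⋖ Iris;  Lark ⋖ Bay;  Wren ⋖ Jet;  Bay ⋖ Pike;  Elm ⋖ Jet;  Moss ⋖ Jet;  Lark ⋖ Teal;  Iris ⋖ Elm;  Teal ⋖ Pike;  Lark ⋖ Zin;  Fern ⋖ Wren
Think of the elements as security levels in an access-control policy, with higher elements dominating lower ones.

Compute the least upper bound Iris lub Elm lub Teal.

Elm

Common upper bounds of {Iris, Elm, Teal}: Elm, Jet.
The least among these is Elm.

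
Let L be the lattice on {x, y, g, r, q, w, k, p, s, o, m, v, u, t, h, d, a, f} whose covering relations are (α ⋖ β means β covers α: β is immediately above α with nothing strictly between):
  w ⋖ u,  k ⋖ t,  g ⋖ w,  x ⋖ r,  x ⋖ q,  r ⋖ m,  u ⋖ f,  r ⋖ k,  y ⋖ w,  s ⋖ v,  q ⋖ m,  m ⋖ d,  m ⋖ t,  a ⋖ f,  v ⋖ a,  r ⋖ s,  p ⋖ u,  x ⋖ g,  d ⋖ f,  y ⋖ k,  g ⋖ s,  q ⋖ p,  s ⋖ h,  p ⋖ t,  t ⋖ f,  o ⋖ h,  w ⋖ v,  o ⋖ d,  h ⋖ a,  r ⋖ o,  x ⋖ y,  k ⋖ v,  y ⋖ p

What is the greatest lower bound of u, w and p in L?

Common lower bounds of {u, w, p}: x, y.
The greatest among these is y.

y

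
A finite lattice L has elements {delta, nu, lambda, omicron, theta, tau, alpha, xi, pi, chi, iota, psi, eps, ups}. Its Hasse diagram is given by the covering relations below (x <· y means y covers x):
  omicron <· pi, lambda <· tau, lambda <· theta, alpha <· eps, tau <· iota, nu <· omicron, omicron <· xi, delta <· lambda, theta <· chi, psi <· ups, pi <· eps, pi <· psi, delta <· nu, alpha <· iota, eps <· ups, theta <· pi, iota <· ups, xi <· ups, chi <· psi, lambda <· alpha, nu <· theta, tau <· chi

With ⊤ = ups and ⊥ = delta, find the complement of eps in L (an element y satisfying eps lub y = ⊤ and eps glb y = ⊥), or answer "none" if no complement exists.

none

For every candidate y, either eps ∨ y ≠ ups or eps ∧ y ≠ delta; no complement exists.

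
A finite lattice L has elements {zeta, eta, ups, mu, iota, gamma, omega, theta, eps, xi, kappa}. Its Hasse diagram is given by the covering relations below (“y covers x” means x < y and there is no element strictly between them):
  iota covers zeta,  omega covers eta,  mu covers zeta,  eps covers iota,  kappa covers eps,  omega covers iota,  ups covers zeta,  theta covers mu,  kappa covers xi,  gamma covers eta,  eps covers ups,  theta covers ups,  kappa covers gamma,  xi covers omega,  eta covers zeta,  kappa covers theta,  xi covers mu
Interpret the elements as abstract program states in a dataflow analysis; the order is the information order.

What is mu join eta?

xi

Common upper bounds of {mu, eta}: kappa, xi.
The least among these is xi.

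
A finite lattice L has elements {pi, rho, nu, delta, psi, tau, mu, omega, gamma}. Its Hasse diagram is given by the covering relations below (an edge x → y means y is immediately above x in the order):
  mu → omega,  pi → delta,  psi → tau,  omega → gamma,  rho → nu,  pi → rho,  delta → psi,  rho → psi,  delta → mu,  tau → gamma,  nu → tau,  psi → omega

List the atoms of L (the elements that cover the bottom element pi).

The atoms are exactly the elements that cover pi: delta, rho.

delta, rho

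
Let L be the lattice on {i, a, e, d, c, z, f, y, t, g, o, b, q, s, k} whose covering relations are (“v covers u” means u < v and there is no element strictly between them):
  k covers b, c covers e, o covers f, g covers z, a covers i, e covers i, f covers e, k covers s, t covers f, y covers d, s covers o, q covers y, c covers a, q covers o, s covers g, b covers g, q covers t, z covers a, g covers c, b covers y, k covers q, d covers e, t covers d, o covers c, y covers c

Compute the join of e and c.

c

Common upper bounds of {e, c}: b, c, g, k, o, q, s, y.
The least among these is c.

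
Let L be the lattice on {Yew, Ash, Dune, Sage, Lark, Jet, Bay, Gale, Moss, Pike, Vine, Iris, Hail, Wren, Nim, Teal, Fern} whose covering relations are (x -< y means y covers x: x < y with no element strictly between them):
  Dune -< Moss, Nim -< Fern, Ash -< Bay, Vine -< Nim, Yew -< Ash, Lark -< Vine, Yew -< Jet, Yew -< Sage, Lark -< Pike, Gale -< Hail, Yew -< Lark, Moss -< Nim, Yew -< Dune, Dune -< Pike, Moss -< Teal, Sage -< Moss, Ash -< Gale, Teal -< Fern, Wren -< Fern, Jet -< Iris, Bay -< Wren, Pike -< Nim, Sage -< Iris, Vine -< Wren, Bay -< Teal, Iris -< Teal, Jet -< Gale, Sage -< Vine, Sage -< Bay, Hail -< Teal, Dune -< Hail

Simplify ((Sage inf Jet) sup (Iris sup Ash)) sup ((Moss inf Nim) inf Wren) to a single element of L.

Sage ∧ Jet = Yew
Iris ∨ Ash = Teal
Yew ∨ Teal = Teal
Moss ∧ Nim = Moss
Moss ∧ Wren = Sage
Teal ∨ Sage = Teal

Teal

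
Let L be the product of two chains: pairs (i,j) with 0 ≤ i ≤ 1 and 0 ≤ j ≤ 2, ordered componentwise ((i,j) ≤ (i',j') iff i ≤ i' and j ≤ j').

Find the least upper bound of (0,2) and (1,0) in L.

Common upper bounds of {(0,2), (1,0)}: (1,2).
The least among these is (1,2).

(1,2)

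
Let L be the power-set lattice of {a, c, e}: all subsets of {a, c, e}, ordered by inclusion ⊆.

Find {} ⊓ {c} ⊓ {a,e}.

{}

Common lower bounds of {{}, {c}, {a,e}}: {}.
The greatest among these is {}.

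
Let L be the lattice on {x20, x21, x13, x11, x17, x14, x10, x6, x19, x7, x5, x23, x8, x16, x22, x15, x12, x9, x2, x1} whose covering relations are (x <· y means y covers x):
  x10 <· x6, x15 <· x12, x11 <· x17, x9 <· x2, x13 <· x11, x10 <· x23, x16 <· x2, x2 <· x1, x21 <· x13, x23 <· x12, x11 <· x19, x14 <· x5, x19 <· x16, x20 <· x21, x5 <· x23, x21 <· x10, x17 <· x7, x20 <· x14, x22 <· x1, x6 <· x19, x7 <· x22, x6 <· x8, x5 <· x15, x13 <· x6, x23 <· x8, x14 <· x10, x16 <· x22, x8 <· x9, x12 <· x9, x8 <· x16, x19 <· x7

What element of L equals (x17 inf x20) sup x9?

x17 ∧ x20 = x20
x20 ∨ x9 = x9

x9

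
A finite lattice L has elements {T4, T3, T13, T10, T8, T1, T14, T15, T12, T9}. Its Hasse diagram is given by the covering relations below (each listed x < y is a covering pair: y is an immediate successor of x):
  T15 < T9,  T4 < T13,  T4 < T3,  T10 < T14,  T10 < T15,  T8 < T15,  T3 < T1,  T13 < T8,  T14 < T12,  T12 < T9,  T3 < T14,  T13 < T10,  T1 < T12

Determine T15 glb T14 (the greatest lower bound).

Common lower bounds of {T15, T14}: T10, T13, T4.
The greatest among these is T10.

T10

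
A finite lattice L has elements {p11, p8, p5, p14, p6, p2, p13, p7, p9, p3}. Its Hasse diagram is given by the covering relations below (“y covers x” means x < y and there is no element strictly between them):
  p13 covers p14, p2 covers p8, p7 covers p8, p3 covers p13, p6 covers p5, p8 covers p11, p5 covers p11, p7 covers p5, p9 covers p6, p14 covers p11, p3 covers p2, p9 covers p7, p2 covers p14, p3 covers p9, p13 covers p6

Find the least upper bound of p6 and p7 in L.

p9

Common upper bounds of {p6, p7}: p3, p9.
The least among these is p9.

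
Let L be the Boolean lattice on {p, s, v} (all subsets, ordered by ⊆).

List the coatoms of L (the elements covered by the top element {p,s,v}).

{p,s}, {p,v}, {s,v}

The coatoms are exactly the elements covered by {p,s,v}: {p,s}, {p,v}, {s,v}.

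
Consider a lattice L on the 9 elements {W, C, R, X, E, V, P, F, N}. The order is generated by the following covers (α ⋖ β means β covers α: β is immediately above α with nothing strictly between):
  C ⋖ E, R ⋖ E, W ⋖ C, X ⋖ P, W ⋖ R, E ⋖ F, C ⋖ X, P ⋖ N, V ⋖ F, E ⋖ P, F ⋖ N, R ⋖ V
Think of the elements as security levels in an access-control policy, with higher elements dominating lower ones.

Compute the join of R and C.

Common upper bounds of {R, C}: E, F, N, P.
The least among these is E.

E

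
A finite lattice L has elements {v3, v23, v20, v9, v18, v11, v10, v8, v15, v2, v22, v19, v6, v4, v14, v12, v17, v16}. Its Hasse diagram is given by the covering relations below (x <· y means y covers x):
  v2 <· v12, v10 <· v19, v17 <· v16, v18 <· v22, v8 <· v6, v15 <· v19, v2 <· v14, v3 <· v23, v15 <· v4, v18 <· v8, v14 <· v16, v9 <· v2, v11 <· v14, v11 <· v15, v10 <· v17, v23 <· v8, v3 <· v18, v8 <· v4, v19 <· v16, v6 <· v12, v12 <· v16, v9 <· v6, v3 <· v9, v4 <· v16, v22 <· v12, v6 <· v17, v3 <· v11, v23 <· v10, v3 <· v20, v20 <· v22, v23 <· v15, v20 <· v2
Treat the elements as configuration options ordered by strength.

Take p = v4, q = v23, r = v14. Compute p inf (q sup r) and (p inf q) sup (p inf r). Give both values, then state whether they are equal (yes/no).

v4; v15; no

q sup r = v16, so p inf (q sup r) = v4 inf v16 = v4.
p inf q = v23 and p inf r = v11, so (p inf q) sup (p inf r) = v23 sup v11 = v15.
Equal: no.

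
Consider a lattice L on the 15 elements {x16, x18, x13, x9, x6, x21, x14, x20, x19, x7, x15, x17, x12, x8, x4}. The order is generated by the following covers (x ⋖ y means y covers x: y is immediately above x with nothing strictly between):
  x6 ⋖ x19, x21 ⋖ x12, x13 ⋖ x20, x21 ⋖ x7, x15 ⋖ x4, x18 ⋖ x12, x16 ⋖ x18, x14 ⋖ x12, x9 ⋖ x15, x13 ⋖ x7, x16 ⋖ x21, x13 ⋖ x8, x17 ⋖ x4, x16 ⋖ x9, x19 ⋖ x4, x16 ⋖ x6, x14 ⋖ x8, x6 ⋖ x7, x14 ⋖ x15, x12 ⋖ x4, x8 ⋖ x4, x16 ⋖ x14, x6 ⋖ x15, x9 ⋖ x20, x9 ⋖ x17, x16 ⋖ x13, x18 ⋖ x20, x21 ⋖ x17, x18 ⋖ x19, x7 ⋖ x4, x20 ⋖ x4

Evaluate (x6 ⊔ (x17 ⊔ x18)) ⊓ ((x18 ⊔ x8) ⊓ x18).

x18

x17 ∨ x18 = x4
x6 ∨ x4 = x4
x18 ∨ x8 = x4
x4 ∧ x18 = x18
x4 ∧ x18 = x18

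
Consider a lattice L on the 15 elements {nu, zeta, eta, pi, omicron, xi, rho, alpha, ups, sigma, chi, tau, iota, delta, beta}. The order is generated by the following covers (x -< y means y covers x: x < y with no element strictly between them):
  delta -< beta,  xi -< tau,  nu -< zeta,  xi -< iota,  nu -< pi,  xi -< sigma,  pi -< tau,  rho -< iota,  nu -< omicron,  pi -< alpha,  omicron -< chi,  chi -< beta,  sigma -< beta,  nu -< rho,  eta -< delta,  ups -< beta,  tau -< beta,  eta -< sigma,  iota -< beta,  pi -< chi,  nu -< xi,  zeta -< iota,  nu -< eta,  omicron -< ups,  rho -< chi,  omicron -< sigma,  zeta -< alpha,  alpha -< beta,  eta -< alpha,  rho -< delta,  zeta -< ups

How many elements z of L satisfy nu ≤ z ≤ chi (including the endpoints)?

The interval [nu, chi] = {chi, nu, omicron, pi, rho}, which has 5 elements.

5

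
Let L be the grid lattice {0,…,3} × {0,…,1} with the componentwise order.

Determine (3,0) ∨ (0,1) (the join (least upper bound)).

Common upper bounds of {(3,0), (0,1)}: (3,1).
The least among these is (3,1).

(3,1)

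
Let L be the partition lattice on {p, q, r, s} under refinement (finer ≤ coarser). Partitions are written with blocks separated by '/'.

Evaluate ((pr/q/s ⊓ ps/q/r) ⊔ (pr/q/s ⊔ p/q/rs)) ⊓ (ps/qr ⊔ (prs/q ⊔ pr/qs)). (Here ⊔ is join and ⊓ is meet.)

pr/q/s ∧ ps/q/r = p/q/r/s
pr/q/s ∨ p/q/rs = prs/q
p/q/r/s ∨ prs/q = prs/q
prs/q ∨ pr/qs = pqrs
ps/qr ∨ pqrs = pqrs
prs/q ∧ pqrs = prs/q

prs/q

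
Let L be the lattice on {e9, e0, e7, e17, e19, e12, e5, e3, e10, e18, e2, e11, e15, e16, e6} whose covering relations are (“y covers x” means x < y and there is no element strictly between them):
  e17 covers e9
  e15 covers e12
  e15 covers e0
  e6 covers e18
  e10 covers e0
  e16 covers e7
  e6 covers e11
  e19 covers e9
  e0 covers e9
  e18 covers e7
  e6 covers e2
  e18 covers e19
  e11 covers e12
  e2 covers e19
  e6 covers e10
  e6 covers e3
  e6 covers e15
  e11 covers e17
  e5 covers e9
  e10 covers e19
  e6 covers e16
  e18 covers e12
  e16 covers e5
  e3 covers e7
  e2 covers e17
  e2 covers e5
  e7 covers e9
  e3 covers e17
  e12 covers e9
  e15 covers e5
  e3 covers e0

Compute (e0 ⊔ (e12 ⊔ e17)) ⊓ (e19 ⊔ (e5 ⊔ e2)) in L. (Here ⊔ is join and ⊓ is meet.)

e12 ∨ e17 = e11
e0 ∨ e11 = e6
e5 ∨ e2 = e2
e19 ∨ e2 = e2
e6 ∧ e2 = e2

e2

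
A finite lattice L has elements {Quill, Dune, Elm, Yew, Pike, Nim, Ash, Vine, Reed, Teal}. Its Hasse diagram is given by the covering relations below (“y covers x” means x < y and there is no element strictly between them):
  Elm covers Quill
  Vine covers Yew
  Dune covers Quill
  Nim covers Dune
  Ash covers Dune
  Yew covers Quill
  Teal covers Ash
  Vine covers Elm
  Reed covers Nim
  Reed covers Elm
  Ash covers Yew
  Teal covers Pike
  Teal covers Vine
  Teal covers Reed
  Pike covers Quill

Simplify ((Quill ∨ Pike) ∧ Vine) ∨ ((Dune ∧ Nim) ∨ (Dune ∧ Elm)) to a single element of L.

Dune

Quill ∨ Pike = Pike
Pike ∧ Vine = Quill
Dune ∧ Nim = Dune
Dune ∧ Elm = Quill
Dune ∨ Quill = Dune
Quill ∨ Dune = Dune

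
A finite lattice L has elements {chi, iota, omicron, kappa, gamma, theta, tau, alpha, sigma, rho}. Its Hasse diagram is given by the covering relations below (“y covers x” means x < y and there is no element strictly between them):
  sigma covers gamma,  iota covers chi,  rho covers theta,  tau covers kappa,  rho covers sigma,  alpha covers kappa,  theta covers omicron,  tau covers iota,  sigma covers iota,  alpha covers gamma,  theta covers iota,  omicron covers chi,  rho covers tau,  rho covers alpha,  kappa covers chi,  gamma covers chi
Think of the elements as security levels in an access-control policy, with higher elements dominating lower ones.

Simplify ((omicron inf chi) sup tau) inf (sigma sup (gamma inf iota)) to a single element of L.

omicron ∧ chi = chi
chi ∨ tau = tau
gamma ∧ iota = chi
sigma ∨ chi = sigma
tau ∧ sigma = iota

iota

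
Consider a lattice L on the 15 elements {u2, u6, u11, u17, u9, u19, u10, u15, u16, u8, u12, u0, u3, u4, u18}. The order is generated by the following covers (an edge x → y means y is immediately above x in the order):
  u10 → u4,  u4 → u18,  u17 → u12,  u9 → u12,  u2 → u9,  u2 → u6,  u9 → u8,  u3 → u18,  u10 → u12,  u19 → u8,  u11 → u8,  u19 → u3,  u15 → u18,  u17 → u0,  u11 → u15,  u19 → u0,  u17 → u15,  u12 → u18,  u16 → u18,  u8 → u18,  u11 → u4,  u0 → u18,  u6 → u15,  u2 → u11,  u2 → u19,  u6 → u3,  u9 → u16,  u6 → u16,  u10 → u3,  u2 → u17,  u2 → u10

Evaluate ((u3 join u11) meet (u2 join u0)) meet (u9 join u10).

u3 ∨ u11 = u18
u2 ∨ u0 = u0
u18 ∧ u0 = u0
u9 ∨ u10 = u12
u0 ∧ u12 = u17

u17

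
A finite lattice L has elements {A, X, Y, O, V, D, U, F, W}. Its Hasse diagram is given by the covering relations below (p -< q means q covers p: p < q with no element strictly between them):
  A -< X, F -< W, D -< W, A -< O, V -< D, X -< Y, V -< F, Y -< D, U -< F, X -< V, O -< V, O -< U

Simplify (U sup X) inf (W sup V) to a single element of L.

U ∨ X = F
W ∨ V = W
F ∧ W = F

F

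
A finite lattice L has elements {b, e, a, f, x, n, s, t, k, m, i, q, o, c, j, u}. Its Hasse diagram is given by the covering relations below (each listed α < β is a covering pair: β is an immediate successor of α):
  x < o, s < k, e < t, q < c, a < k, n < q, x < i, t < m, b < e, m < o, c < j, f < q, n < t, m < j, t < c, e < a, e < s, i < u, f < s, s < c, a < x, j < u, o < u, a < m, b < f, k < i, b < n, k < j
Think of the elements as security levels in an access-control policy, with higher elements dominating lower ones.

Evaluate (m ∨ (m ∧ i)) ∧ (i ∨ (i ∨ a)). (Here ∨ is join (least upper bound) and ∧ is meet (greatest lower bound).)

a

m ∧ i = a
m ∨ a = m
i ∨ a = i
i ∨ i = i
m ∧ i = a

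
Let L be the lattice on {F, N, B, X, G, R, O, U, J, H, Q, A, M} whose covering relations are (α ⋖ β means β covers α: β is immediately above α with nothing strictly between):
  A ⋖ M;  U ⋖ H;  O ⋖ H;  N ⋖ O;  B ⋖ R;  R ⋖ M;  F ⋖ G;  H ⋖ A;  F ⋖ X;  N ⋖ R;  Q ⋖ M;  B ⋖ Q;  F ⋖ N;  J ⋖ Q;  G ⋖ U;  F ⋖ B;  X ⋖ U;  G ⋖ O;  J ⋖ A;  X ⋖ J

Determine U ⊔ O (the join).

H

Common upper bounds of {U, O}: A, H, M.
The least among these is H.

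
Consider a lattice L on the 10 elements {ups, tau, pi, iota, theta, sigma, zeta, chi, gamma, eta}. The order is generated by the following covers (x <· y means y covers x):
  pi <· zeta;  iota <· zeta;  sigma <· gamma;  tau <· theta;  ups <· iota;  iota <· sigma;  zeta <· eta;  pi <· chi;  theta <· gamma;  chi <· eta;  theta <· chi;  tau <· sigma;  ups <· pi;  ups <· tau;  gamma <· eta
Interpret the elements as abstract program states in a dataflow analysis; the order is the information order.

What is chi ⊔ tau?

Common upper bounds of {chi, tau}: chi, eta.
The least among these is chi.

chi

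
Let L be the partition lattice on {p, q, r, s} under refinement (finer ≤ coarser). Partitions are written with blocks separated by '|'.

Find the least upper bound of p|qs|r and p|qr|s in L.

The join of p|qs|r and p|qr|s merges any blocks that overlap across the partitions, giving p|qrs.

p|qrs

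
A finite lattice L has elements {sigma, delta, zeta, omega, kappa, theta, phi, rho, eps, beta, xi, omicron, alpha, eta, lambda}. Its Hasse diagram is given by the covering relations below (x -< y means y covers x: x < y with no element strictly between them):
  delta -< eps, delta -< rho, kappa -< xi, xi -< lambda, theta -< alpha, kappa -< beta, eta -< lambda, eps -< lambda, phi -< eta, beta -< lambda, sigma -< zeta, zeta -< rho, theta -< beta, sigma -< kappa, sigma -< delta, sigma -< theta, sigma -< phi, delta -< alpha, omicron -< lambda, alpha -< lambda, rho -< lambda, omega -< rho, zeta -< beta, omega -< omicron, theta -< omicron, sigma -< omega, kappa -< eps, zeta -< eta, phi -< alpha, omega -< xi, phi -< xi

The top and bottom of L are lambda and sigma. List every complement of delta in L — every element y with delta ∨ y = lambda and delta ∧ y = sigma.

Need y with delta ∨ y = lambda and delta ∧ y = sigma.
Checking each element gives: beta, eta, omicron, xi.

beta, eta, omicron, xi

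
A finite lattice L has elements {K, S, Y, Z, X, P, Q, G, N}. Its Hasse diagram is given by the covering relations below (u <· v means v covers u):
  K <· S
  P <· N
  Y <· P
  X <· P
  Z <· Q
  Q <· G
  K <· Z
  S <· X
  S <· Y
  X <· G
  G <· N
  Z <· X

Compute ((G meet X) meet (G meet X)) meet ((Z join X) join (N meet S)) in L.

X

G ∧ X = X
G ∧ X = X
X ∧ X = X
Z ∨ X = X
N ∧ S = S
X ∨ S = X
X ∧ X = X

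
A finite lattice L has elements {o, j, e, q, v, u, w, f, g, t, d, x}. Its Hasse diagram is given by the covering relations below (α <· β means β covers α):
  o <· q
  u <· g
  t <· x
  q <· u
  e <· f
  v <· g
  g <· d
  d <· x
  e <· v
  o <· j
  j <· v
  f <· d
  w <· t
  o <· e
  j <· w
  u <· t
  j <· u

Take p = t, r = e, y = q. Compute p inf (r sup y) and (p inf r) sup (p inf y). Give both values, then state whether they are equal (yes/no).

u; q; no

r sup y = g, so p inf (r sup y) = t inf g = u.
p inf r = o and p inf y = q, so (p inf r) sup (p inf y) = o sup q = q.
Equal: no.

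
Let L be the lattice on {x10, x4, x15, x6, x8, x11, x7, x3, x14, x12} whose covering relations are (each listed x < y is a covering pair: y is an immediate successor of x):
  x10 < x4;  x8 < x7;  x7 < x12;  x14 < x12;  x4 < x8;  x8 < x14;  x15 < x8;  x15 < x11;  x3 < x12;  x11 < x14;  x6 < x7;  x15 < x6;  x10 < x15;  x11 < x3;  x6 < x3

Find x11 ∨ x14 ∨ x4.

x14

Common upper bounds of {x11, x14, x4}: x12, x14.
The least among these is x14.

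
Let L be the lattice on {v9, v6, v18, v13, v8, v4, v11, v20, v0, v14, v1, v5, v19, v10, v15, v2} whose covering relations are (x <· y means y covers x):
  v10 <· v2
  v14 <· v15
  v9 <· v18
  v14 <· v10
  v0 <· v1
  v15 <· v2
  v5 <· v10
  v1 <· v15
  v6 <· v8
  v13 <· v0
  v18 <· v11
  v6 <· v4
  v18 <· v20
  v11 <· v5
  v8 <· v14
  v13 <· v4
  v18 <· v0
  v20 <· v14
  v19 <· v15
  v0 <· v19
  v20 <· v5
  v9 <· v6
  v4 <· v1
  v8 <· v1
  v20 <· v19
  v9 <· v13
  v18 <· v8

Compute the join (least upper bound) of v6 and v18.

v8

Common upper bounds of {v6, v18}: v1, v10, v14, v15, v2, v8.
The least among these is v8.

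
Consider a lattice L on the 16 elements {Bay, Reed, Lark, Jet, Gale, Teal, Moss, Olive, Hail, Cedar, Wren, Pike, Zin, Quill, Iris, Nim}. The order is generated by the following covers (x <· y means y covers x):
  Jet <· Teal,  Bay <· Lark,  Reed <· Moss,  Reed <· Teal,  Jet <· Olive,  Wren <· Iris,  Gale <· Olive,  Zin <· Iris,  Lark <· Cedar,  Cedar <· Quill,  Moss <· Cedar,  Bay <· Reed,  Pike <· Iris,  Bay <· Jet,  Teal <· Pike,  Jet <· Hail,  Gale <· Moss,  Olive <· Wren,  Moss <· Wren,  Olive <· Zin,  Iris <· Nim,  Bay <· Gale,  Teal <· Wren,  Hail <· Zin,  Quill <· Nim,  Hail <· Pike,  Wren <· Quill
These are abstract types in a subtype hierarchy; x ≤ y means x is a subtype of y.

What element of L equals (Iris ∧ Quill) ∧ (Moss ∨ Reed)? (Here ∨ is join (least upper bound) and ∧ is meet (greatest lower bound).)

Iris ∧ Quill = Wren
Moss ∨ Reed = Moss
Wren ∧ Moss = Moss

Moss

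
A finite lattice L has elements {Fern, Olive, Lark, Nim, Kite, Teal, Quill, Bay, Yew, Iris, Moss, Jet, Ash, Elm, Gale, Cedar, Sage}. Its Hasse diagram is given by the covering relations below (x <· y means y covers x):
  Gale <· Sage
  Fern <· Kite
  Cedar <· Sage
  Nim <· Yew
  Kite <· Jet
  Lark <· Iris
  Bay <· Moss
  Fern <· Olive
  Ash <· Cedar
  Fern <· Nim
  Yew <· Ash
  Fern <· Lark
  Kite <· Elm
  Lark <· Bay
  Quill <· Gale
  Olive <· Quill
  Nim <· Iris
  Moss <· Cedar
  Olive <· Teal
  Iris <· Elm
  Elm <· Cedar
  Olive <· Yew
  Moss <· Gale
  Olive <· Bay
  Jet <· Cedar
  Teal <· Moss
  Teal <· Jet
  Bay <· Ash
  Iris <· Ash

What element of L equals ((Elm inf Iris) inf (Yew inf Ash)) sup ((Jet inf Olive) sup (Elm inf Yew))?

Elm ∧ Iris = Iris
Yew ∧ Ash = Yew
Iris ∧ Yew = Nim
Jet ∧ Olive = Olive
Elm ∧ Yew = Nim
Olive ∨ Nim = Yew
Nim ∨ Yew = Yew

Yew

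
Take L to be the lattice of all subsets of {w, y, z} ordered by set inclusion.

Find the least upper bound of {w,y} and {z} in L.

{w,y,z}

Under ⊆, join is union: {w,y} ∪ {z} = {w,y,z}.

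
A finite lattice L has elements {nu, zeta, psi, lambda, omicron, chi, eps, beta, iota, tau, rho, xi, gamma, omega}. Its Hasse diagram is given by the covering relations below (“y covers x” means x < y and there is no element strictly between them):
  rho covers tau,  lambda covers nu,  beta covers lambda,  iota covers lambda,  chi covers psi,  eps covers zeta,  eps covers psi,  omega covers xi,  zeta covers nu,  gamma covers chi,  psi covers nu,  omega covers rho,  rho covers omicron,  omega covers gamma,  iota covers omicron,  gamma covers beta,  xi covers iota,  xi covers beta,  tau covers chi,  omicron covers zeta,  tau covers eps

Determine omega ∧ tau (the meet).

tau

Common lower bounds of {omega, tau}: chi, eps, nu, psi, tau, zeta.
The greatest among these is tau.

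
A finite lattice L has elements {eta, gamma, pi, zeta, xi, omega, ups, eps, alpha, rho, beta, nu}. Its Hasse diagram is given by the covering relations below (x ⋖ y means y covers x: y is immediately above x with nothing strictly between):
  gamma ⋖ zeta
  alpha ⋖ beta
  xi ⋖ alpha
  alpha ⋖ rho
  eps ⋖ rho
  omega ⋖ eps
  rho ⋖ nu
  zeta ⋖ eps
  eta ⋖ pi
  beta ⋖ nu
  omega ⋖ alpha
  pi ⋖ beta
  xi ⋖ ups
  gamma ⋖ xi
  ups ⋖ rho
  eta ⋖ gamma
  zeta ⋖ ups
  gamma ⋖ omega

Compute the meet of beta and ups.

Common lower bounds of {beta, ups}: eta, gamma, xi.
The greatest among these is xi.

xi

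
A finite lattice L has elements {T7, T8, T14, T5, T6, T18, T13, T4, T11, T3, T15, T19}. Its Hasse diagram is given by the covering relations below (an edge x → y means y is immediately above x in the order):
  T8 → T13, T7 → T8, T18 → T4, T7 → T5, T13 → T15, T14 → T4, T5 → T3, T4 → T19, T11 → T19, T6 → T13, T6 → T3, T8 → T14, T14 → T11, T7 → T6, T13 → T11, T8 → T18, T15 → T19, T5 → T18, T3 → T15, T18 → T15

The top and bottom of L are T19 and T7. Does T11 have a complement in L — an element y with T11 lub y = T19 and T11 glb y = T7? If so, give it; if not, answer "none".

T5

Need y with T11 ∨ y = T19 and T11 ∧ y = T7.
Checking each element gives: T5.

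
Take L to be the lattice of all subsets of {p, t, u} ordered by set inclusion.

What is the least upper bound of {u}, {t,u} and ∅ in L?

Under ⊆, join is union: {u} ∪ {t,u} ∪ ∅ = {t,u}.

{t,u}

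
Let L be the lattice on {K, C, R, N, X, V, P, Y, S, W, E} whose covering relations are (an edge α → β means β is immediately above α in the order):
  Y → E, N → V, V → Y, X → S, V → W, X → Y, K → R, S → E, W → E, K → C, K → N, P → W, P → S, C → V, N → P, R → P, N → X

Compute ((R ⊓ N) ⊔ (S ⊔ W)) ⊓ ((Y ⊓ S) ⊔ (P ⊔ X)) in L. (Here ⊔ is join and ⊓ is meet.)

R ∧ N = K
S ∨ W = E
K ∨ E = E
Y ∧ S = X
P ∨ X = S
X ∨ S = S
E ∧ S = S

S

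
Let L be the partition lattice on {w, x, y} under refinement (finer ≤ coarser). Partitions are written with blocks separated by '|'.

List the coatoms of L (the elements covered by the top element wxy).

wx|y, wy|x, w|xy

The coatoms are exactly the elements covered by wxy: wx|y, wy|x, w|xy.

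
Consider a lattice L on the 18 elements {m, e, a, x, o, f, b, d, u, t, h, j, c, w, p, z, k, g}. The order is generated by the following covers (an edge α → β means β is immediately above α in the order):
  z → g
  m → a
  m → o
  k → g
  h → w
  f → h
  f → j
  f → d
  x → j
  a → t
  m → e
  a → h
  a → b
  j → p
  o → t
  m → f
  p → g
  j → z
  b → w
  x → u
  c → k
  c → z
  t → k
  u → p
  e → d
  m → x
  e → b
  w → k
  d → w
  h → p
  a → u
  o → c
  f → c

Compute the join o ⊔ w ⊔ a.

k

Common upper bounds of {o, w, a}: g, k.
The least among these is k.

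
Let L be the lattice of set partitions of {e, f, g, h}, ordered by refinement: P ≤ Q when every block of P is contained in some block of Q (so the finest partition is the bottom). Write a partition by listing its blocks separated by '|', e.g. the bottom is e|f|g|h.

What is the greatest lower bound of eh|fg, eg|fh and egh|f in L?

e|f|g|h

The meet (common refinement) of eh|fg, eg|fh, egh|f intersects blocks pairwise, giving e|f|g|h.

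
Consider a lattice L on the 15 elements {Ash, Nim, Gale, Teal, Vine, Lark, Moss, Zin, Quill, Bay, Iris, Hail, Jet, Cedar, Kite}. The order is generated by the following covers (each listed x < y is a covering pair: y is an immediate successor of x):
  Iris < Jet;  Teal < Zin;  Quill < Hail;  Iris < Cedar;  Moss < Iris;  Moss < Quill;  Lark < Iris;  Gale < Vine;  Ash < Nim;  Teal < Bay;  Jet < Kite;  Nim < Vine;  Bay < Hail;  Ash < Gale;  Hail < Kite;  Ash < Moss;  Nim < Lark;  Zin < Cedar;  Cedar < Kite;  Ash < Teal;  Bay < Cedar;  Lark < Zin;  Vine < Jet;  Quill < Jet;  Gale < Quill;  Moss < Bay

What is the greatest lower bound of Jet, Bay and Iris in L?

Moss

Common lower bounds of {Jet, Bay, Iris}: Ash, Moss.
The greatest among these is Moss.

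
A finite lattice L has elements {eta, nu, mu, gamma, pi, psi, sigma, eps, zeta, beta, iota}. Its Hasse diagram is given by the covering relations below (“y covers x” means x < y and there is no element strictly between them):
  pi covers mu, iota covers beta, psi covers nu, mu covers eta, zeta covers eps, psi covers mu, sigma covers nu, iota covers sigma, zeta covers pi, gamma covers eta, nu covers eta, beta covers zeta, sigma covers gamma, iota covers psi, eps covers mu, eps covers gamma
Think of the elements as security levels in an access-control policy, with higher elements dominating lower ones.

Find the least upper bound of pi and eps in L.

Common upper bounds of {pi, eps}: beta, iota, zeta.
The least among these is zeta.

zeta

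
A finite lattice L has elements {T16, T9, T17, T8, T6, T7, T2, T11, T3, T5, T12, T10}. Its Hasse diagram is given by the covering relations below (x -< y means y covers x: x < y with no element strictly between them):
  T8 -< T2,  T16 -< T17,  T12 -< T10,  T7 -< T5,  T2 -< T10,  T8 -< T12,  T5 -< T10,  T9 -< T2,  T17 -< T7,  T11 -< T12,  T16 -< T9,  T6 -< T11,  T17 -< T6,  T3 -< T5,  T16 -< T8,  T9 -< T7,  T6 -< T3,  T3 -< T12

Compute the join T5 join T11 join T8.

T10

Common upper bounds of {T5, T11, T8}: T10.
The least among these is T10.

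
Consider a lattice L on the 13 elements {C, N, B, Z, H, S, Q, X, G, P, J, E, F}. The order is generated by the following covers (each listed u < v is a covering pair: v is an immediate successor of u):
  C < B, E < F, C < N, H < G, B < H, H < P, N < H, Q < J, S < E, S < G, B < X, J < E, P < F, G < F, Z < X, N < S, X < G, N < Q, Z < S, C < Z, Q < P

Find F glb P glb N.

Common lower bounds of {F, P, N}: C, N.
The greatest among these is N.

N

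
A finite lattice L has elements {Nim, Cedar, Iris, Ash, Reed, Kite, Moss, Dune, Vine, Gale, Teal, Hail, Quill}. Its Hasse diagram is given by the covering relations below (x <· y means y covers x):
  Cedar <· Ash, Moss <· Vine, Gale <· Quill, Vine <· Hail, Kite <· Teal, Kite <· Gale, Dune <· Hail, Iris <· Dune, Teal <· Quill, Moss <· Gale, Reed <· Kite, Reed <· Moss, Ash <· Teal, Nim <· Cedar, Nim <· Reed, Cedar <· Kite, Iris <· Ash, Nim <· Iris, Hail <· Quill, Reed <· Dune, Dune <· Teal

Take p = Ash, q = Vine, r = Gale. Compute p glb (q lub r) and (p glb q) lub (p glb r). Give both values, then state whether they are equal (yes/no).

q lub r = Quill, so p glb (q lub r) = Ash glb Quill = Ash.
p glb q = Nim and p glb r = Cedar, so (p glb q) lub (p glb r) = Nim lub Cedar = Cedar.
Equal: no.

Ash; Cedar; no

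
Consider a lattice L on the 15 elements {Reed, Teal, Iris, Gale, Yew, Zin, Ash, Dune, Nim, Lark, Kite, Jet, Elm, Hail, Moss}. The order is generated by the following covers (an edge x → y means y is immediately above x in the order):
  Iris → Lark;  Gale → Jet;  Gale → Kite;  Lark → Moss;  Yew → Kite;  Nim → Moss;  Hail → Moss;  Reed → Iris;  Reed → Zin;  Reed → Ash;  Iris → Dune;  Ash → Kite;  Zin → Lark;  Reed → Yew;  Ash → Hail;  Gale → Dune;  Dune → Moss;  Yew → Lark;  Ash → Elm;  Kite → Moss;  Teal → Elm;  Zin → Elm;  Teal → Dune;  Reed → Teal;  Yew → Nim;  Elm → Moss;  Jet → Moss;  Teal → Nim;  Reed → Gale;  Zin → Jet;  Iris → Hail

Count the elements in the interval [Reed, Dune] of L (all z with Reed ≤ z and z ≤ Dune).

The interval [Reed, Dune] = {Dune, Gale, Iris, Reed, Teal}, which has 5 elements.

5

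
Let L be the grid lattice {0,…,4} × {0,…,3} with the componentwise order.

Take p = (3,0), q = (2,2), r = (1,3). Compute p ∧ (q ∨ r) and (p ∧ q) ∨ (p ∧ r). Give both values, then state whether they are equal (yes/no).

(2,0); (2,0); yes

q ∨ r = (2,3), so p ∧ (q ∨ r) = (3,0) ∧ (2,3) = (2,0).
p ∧ q = (2,0) and p ∧ r = (1,0), so (p ∧ q) ∨ (p ∧ r) = (2,0) ∨ (1,0) = (2,0).
Equal: yes.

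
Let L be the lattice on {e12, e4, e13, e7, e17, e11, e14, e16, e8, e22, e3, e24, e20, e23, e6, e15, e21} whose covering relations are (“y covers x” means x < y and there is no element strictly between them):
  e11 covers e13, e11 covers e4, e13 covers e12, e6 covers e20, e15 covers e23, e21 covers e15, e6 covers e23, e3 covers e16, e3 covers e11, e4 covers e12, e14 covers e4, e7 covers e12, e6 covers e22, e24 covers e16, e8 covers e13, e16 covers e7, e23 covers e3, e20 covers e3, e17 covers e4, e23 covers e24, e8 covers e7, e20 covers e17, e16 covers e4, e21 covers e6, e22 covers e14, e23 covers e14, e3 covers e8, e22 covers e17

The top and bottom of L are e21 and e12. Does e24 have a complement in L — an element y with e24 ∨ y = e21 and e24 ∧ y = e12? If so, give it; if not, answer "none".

none

For every candidate y, either e24 ∨ y ≠ e21 or e24 ∧ y ≠ e12; no complement exists.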